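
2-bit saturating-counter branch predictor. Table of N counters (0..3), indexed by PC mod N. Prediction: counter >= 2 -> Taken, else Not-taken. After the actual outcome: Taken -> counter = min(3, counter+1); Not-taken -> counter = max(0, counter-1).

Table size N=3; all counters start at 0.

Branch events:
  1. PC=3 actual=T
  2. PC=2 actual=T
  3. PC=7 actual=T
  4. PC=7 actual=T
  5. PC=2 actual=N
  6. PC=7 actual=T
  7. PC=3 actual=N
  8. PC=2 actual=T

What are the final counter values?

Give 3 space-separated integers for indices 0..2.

Ev 1: PC=3 idx=0 pred=N actual=T -> ctr[0]=1
Ev 2: PC=2 idx=2 pred=N actual=T -> ctr[2]=1
Ev 3: PC=7 idx=1 pred=N actual=T -> ctr[1]=1
Ev 4: PC=7 idx=1 pred=N actual=T -> ctr[1]=2
Ev 5: PC=2 idx=2 pred=N actual=N -> ctr[2]=0
Ev 6: PC=7 idx=1 pred=T actual=T -> ctr[1]=3
Ev 7: PC=3 idx=0 pred=N actual=N -> ctr[0]=0
Ev 8: PC=2 idx=2 pred=N actual=T -> ctr[2]=1

Answer: 0 3 1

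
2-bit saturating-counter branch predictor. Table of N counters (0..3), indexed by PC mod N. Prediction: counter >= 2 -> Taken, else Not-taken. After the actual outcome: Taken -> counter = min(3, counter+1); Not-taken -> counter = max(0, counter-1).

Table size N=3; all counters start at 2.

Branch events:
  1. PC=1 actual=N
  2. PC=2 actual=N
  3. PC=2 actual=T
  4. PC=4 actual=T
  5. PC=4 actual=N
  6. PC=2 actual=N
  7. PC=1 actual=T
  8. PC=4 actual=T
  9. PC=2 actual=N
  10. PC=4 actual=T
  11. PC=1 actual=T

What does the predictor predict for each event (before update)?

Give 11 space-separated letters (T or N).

Answer: T T N N T T N T N T T

Derivation:
Ev 1: PC=1 idx=1 pred=T actual=N -> ctr[1]=1
Ev 2: PC=2 idx=2 pred=T actual=N -> ctr[2]=1
Ev 3: PC=2 idx=2 pred=N actual=T -> ctr[2]=2
Ev 4: PC=4 idx=1 pred=N actual=T -> ctr[1]=2
Ev 5: PC=4 idx=1 pred=T actual=N -> ctr[1]=1
Ev 6: PC=2 idx=2 pred=T actual=N -> ctr[2]=1
Ev 7: PC=1 idx=1 pred=N actual=T -> ctr[1]=2
Ev 8: PC=4 idx=1 pred=T actual=T -> ctr[1]=3
Ev 9: PC=2 idx=2 pred=N actual=N -> ctr[2]=0
Ev 10: PC=4 idx=1 pred=T actual=T -> ctr[1]=3
Ev 11: PC=1 idx=1 pred=T actual=T -> ctr[1]=3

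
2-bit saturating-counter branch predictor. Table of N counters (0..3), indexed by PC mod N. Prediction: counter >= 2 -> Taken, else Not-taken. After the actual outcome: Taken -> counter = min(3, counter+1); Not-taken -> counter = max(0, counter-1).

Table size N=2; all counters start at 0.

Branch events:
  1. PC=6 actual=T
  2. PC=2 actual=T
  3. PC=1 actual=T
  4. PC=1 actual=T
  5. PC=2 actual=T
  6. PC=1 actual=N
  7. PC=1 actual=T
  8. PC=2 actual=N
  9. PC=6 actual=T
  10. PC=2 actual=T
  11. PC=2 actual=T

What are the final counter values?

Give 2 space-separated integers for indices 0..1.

Ev 1: PC=6 idx=0 pred=N actual=T -> ctr[0]=1
Ev 2: PC=2 idx=0 pred=N actual=T -> ctr[0]=2
Ev 3: PC=1 idx=1 pred=N actual=T -> ctr[1]=1
Ev 4: PC=1 idx=1 pred=N actual=T -> ctr[1]=2
Ev 5: PC=2 idx=0 pred=T actual=T -> ctr[0]=3
Ev 6: PC=1 idx=1 pred=T actual=N -> ctr[1]=1
Ev 7: PC=1 idx=1 pred=N actual=T -> ctr[1]=2
Ev 8: PC=2 idx=0 pred=T actual=N -> ctr[0]=2
Ev 9: PC=6 idx=0 pred=T actual=T -> ctr[0]=3
Ev 10: PC=2 idx=0 pred=T actual=T -> ctr[0]=3
Ev 11: PC=2 idx=0 pred=T actual=T -> ctr[0]=3

Answer: 3 2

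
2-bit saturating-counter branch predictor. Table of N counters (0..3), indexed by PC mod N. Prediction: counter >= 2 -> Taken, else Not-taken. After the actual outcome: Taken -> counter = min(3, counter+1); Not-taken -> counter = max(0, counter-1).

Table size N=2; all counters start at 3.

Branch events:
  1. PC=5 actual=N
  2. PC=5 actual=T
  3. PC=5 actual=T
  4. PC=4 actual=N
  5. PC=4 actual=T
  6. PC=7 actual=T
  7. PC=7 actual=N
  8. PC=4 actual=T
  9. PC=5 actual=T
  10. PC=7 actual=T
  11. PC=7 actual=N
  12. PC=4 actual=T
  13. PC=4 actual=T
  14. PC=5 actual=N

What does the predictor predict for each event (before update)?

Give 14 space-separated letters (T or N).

Answer: T T T T T T T T T T T T T T

Derivation:
Ev 1: PC=5 idx=1 pred=T actual=N -> ctr[1]=2
Ev 2: PC=5 idx=1 pred=T actual=T -> ctr[1]=3
Ev 3: PC=5 idx=1 pred=T actual=T -> ctr[1]=3
Ev 4: PC=4 idx=0 pred=T actual=N -> ctr[0]=2
Ev 5: PC=4 idx=0 pred=T actual=T -> ctr[0]=3
Ev 6: PC=7 idx=1 pred=T actual=T -> ctr[1]=3
Ev 7: PC=7 idx=1 pred=T actual=N -> ctr[1]=2
Ev 8: PC=4 idx=0 pred=T actual=T -> ctr[0]=3
Ev 9: PC=5 idx=1 pred=T actual=T -> ctr[1]=3
Ev 10: PC=7 idx=1 pred=T actual=T -> ctr[1]=3
Ev 11: PC=7 idx=1 pred=T actual=N -> ctr[1]=2
Ev 12: PC=4 idx=0 pred=T actual=T -> ctr[0]=3
Ev 13: PC=4 idx=0 pred=T actual=T -> ctr[0]=3
Ev 14: PC=5 idx=1 pred=T actual=N -> ctr[1]=1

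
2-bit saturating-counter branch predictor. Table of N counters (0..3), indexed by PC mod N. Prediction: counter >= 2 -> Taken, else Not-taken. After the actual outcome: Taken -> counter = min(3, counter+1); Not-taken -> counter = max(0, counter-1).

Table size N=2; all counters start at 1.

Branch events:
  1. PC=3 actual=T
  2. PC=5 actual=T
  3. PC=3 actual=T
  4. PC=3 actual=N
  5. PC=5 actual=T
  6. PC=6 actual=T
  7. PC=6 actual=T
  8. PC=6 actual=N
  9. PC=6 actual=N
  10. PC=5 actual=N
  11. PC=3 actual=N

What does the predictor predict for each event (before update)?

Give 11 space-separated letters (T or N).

Answer: N T T T T N T T T T T

Derivation:
Ev 1: PC=3 idx=1 pred=N actual=T -> ctr[1]=2
Ev 2: PC=5 idx=1 pred=T actual=T -> ctr[1]=3
Ev 3: PC=3 idx=1 pred=T actual=T -> ctr[1]=3
Ev 4: PC=3 idx=1 pred=T actual=N -> ctr[1]=2
Ev 5: PC=5 idx=1 pred=T actual=T -> ctr[1]=3
Ev 6: PC=6 idx=0 pred=N actual=T -> ctr[0]=2
Ev 7: PC=6 idx=0 pred=T actual=T -> ctr[0]=3
Ev 8: PC=6 idx=0 pred=T actual=N -> ctr[0]=2
Ev 9: PC=6 idx=0 pred=T actual=N -> ctr[0]=1
Ev 10: PC=5 idx=1 pred=T actual=N -> ctr[1]=2
Ev 11: PC=3 idx=1 pred=T actual=N -> ctr[1]=1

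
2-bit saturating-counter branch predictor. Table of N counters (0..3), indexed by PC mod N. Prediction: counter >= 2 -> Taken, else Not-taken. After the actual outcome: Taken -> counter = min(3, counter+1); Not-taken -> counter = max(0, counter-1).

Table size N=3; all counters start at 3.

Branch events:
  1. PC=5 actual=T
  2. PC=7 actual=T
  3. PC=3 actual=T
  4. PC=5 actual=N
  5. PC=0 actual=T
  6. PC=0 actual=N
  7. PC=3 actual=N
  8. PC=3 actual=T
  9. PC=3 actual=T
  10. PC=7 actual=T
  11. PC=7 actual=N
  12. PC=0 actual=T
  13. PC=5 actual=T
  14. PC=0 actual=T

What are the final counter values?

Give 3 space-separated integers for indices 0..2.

Answer: 3 2 3

Derivation:
Ev 1: PC=5 idx=2 pred=T actual=T -> ctr[2]=3
Ev 2: PC=7 idx=1 pred=T actual=T -> ctr[1]=3
Ev 3: PC=3 idx=0 pred=T actual=T -> ctr[0]=3
Ev 4: PC=5 idx=2 pred=T actual=N -> ctr[2]=2
Ev 5: PC=0 idx=0 pred=T actual=T -> ctr[0]=3
Ev 6: PC=0 idx=0 pred=T actual=N -> ctr[0]=2
Ev 7: PC=3 idx=0 pred=T actual=N -> ctr[0]=1
Ev 8: PC=3 idx=0 pred=N actual=T -> ctr[0]=2
Ev 9: PC=3 idx=0 pred=T actual=T -> ctr[0]=3
Ev 10: PC=7 idx=1 pred=T actual=T -> ctr[1]=3
Ev 11: PC=7 idx=1 pred=T actual=N -> ctr[1]=2
Ev 12: PC=0 idx=0 pred=T actual=T -> ctr[0]=3
Ev 13: PC=5 idx=2 pred=T actual=T -> ctr[2]=3
Ev 14: PC=0 idx=0 pred=T actual=T -> ctr[0]=3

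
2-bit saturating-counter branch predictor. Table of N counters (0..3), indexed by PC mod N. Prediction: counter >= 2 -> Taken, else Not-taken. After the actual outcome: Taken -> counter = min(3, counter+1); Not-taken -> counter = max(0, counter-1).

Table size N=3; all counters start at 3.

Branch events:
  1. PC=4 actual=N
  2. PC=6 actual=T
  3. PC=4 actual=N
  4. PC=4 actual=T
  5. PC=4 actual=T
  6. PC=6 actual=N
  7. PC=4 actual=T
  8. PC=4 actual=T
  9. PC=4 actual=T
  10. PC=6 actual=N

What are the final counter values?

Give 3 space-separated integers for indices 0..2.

Ev 1: PC=4 idx=1 pred=T actual=N -> ctr[1]=2
Ev 2: PC=6 idx=0 pred=T actual=T -> ctr[0]=3
Ev 3: PC=4 idx=1 pred=T actual=N -> ctr[1]=1
Ev 4: PC=4 idx=1 pred=N actual=T -> ctr[1]=2
Ev 5: PC=4 idx=1 pred=T actual=T -> ctr[1]=3
Ev 6: PC=6 idx=0 pred=T actual=N -> ctr[0]=2
Ev 7: PC=4 idx=1 pred=T actual=T -> ctr[1]=3
Ev 8: PC=4 idx=1 pred=T actual=T -> ctr[1]=3
Ev 9: PC=4 idx=1 pred=T actual=T -> ctr[1]=3
Ev 10: PC=6 idx=0 pred=T actual=N -> ctr[0]=1

Answer: 1 3 3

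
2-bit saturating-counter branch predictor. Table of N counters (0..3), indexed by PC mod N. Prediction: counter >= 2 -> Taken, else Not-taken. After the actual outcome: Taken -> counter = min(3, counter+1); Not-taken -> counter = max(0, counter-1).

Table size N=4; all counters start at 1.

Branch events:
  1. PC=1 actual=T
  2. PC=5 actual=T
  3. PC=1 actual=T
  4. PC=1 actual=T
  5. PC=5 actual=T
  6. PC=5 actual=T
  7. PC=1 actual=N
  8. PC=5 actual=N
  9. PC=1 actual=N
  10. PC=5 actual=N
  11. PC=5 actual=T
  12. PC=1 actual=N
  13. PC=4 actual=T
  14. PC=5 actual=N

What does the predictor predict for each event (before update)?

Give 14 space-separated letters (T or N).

Ev 1: PC=1 idx=1 pred=N actual=T -> ctr[1]=2
Ev 2: PC=5 idx=1 pred=T actual=T -> ctr[1]=3
Ev 3: PC=1 idx=1 pred=T actual=T -> ctr[1]=3
Ev 4: PC=1 idx=1 pred=T actual=T -> ctr[1]=3
Ev 5: PC=5 idx=1 pred=T actual=T -> ctr[1]=3
Ev 6: PC=5 idx=1 pred=T actual=T -> ctr[1]=3
Ev 7: PC=1 idx=1 pred=T actual=N -> ctr[1]=2
Ev 8: PC=5 idx=1 pred=T actual=N -> ctr[1]=1
Ev 9: PC=1 idx=1 pred=N actual=N -> ctr[1]=0
Ev 10: PC=5 idx=1 pred=N actual=N -> ctr[1]=0
Ev 11: PC=5 idx=1 pred=N actual=T -> ctr[1]=1
Ev 12: PC=1 idx=1 pred=N actual=N -> ctr[1]=0
Ev 13: PC=4 idx=0 pred=N actual=T -> ctr[0]=2
Ev 14: PC=5 idx=1 pred=N actual=N -> ctr[1]=0

Answer: N T T T T T T T N N N N N N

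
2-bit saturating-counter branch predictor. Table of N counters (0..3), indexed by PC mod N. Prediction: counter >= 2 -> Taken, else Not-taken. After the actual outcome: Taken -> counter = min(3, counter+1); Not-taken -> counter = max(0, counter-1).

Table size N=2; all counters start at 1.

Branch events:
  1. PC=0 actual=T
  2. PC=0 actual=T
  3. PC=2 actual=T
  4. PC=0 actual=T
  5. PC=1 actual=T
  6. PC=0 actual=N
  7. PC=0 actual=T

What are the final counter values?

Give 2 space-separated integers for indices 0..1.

Answer: 3 2

Derivation:
Ev 1: PC=0 idx=0 pred=N actual=T -> ctr[0]=2
Ev 2: PC=0 idx=0 pred=T actual=T -> ctr[0]=3
Ev 3: PC=2 idx=0 pred=T actual=T -> ctr[0]=3
Ev 4: PC=0 idx=0 pred=T actual=T -> ctr[0]=3
Ev 5: PC=1 idx=1 pred=N actual=T -> ctr[1]=2
Ev 6: PC=0 idx=0 pred=T actual=N -> ctr[0]=2
Ev 7: PC=0 idx=0 pred=T actual=T -> ctr[0]=3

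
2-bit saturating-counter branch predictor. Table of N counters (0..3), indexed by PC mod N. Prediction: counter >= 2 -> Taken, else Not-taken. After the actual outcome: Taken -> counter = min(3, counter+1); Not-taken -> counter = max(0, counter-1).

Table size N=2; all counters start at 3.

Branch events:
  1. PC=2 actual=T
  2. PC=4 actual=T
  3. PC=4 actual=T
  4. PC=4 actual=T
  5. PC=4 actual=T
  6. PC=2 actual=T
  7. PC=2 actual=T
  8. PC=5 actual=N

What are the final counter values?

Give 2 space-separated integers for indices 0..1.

Answer: 3 2

Derivation:
Ev 1: PC=2 idx=0 pred=T actual=T -> ctr[0]=3
Ev 2: PC=4 idx=0 pred=T actual=T -> ctr[0]=3
Ev 3: PC=4 idx=0 pred=T actual=T -> ctr[0]=3
Ev 4: PC=4 idx=0 pred=T actual=T -> ctr[0]=3
Ev 5: PC=4 idx=0 pred=T actual=T -> ctr[0]=3
Ev 6: PC=2 idx=0 pred=T actual=T -> ctr[0]=3
Ev 7: PC=2 idx=0 pred=T actual=T -> ctr[0]=3
Ev 8: PC=5 idx=1 pred=T actual=N -> ctr[1]=2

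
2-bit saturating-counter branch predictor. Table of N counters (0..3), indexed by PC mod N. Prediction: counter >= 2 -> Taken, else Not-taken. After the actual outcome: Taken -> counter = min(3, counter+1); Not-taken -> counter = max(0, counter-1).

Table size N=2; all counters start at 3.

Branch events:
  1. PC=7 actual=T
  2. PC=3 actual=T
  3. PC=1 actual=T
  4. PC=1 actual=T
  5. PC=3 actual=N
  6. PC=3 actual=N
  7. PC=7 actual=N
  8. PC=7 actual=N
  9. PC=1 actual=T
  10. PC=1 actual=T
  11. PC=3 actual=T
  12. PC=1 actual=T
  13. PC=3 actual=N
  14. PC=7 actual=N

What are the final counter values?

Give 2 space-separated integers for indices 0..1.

Ev 1: PC=7 idx=1 pred=T actual=T -> ctr[1]=3
Ev 2: PC=3 idx=1 pred=T actual=T -> ctr[1]=3
Ev 3: PC=1 idx=1 pred=T actual=T -> ctr[1]=3
Ev 4: PC=1 idx=1 pred=T actual=T -> ctr[1]=3
Ev 5: PC=3 idx=1 pred=T actual=N -> ctr[1]=2
Ev 6: PC=3 idx=1 pred=T actual=N -> ctr[1]=1
Ev 7: PC=7 idx=1 pred=N actual=N -> ctr[1]=0
Ev 8: PC=7 idx=1 pred=N actual=N -> ctr[1]=0
Ev 9: PC=1 idx=1 pred=N actual=T -> ctr[1]=1
Ev 10: PC=1 idx=1 pred=N actual=T -> ctr[1]=2
Ev 11: PC=3 idx=1 pred=T actual=T -> ctr[1]=3
Ev 12: PC=1 idx=1 pred=T actual=T -> ctr[1]=3
Ev 13: PC=3 idx=1 pred=T actual=N -> ctr[1]=2
Ev 14: PC=7 idx=1 pred=T actual=N -> ctr[1]=1

Answer: 3 1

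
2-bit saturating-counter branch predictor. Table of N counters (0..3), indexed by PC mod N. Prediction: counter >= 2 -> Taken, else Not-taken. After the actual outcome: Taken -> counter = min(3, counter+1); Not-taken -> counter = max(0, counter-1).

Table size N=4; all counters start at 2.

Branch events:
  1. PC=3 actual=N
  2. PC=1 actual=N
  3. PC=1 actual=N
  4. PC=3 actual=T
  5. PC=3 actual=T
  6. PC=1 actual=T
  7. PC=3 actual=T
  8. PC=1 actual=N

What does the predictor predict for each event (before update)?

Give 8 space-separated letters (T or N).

Ev 1: PC=3 idx=3 pred=T actual=N -> ctr[3]=1
Ev 2: PC=1 idx=1 pred=T actual=N -> ctr[1]=1
Ev 3: PC=1 idx=1 pred=N actual=N -> ctr[1]=0
Ev 4: PC=3 idx=3 pred=N actual=T -> ctr[3]=2
Ev 5: PC=3 idx=3 pred=T actual=T -> ctr[3]=3
Ev 6: PC=1 idx=1 pred=N actual=T -> ctr[1]=1
Ev 7: PC=3 idx=3 pred=T actual=T -> ctr[3]=3
Ev 8: PC=1 idx=1 pred=N actual=N -> ctr[1]=0

Answer: T T N N T N T N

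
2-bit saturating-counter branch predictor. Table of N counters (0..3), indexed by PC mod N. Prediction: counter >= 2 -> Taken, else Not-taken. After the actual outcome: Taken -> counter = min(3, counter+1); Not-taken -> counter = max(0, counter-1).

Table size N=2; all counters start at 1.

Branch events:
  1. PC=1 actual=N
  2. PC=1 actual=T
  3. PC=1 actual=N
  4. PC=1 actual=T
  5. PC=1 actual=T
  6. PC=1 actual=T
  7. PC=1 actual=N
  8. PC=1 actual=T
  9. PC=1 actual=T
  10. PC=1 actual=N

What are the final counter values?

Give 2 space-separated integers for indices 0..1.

Ev 1: PC=1 idx=1 pred=N actual=N -> ctr[1]=0
Ev 2: PC=1 idx=1 pred=N actual=T -> ctr[1]=1
Ev 3: PC=1 idx=1 pred=N actual=N -> ctr[1]=0
Ev 4: PC=1 idx=1 pred=N actual=T -> ctr[1]=1
Ev 5: PC=1 idx=1 pred=N actual=T -> ctr[1]=2
Ev 6: PC=1 idx=1 pred=T actual=T -> ctr[1]=3
Ev 7: PC=1 idx=1 pred=T actual=N -> ctr[1]=2
Ev 8: PC=1 idx=1 pred=T actual=T -> ctr[1]=3
Ev 9: PC=1 idx=1 pred=T actual=T -> ctr[1]=3
Ev 10: PC=1 idx=1 pred=T actual=N -> ctr[1]=2

Answer: 1 2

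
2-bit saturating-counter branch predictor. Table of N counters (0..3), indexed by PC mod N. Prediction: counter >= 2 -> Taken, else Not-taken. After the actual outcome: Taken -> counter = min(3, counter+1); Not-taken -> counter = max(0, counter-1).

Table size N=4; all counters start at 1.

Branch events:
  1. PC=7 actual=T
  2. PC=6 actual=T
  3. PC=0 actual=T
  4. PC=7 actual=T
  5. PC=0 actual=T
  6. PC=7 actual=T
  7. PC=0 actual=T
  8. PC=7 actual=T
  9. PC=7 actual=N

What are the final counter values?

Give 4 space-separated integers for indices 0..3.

Answer: 3 1 2 2

Derivation:
Ev 1: PC=7 idx=3 pred=N actual=T -> ctr[3]=2
Ev 2: PC=6 idx=2 pred=N actual=T -> ctr[2]=2
Ev 3: PC=0 idx=0 pred=N actual=T -> ctr[0]=2
Ev 4: PC=7 idx=3 pred=T actual=T -> ctr[3]=3
Ev 5: PC=0 idx=0 pred=T actual=T -> ctr[0]=3
Ev 6: PC=7 idx=3 pred=T actual=T -> ctr[3]=3
Ev 7: PC=0 idx=0 pred=T actual=T -> ctr[0]=3
Ev 8: PC=7 idx=3 pred=T actual=T -> ctr[3]=3
Ev 9: PC=7 idx=3 pred=T actual=N -> ctr[3]=2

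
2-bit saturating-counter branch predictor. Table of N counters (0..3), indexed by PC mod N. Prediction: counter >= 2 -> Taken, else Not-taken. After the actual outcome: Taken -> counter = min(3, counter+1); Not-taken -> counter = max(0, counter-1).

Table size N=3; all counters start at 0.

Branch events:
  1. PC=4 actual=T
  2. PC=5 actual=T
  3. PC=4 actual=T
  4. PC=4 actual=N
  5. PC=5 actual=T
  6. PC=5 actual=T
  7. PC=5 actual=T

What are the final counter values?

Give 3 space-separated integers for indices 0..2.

Ev 1: PC=4 idx=1 pred=N actual=T -> ctr[1]=1
Ev 2: PC=5 idx=2 pred=N actual=T -> ctr[2]=1
Ev 3: PC=4 idx=1 pred=N actual=T -> ctr[1]=2
Ev 4: PC=4 idx=1 pred=T actual=N -> ctr[1]=1
Ev 5: PC=5 idx=2 pred=N actual=T -> ctr[2]=2
Ev 6: PC=5 idx=2 pred=T actual=T -> ctr[2]=3
Ev 7: PC=5 idx=2 pred=T actual=T -> ctr[2]=3

Answer: 0 1 3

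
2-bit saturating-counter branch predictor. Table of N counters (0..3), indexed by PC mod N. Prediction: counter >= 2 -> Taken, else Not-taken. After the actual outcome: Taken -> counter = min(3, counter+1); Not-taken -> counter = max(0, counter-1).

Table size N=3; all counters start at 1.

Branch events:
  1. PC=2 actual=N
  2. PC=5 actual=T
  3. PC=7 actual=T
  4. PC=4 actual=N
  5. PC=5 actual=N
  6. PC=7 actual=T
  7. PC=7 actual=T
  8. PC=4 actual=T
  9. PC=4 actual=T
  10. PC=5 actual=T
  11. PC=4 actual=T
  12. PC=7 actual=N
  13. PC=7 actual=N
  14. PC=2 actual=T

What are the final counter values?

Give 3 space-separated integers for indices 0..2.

Ev 1: PC=2 idx=2 pred=N actual=N -> ctr[2]=0
Ev 2: PC=5 idx=2 pred=N actual=T -> ctr[2]=1
Ev 3: PC=7 idx=1 pred=N actual=T -> ctr[1]=2
Ev 4: PC=4 idx=1 pred=T actual=N -> ctr[1]=1
Ev 5: PC=5 idx=2 pred=N actual=N -> ctr[2]=0
Ev 6: PC=7 idx=1 pred=N actual=T -> ctr[1]=2
Ev 7: PC=7 idx=1 pred=T actual=T -> ctr[1]=3
Ev 8: PC=4 idx=1 pred=T actual=T -> ctr[1]=3
Ev 9: PC=4 idx=1 pred=T actual=T -> ctr[1]=3
Ev 10: PC=5 idx=2 pred=N actual=T -> ctr[2]=1
Ev 11: PC=4 idx=1 pred=T actual=T -> ctr[1]=3
Ev 12: PC=7 idx=1 pred=T actual=N -> ctr[1]=2
Ev 13: PC=7 idx=1 pred=T actual=N -> ctr[1]=1
Ev 14: PC=2 idx=2 pred=N actual=T -> ctr[2]=2

Answer: 1 1 2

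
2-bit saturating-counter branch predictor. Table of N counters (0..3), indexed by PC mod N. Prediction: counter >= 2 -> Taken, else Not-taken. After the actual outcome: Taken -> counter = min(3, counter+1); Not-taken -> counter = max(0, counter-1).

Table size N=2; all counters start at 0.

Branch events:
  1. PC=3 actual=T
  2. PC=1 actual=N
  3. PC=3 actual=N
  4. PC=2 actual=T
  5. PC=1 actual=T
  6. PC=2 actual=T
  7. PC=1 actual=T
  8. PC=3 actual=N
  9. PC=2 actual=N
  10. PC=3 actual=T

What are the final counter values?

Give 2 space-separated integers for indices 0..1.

Ev 1: PC=3 idx=1 pred=N actual=T -> ctr[1]=1
Ev 2: PC=1 idx=1 pred=N actual=N -> ctr[1]=0
Ev 3: PC=3 idx=1 pred=N actual=N -> ctr[1]=0
Ev 4: PC=2 idx=0 pred=N actual=T -> ctr[0]=1
Ev 5: PC=1 idx=1 pred=N actual=T -> ctr[1]=1
Ev 6: PC=2 idx=0 pred=N actual=T -> ctr[0]=2
Ev 7: PC=1 idx=1 pred=N actual=T -> ctr[1]=2
Ev 8: PC=3 idx=1 pred=T actual=N -> ctr[1]=1
Ev 9: PC=2 idx=0 pred=T actual=N -> ctr[0]=1
Ev 10: PC=3 idx=1 pred=N actual=T -> ctr[1]=2

Answer: 1 2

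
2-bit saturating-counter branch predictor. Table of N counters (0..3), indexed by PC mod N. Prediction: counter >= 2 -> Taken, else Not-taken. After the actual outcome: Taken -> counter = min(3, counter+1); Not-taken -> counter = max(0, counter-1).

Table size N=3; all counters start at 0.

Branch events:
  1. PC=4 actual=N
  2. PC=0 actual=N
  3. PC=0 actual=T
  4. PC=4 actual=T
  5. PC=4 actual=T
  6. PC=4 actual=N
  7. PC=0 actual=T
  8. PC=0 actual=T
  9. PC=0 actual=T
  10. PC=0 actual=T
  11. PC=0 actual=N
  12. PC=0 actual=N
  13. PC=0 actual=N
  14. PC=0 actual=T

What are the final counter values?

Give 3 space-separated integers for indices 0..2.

Answer: 1 1 0

Derivation:
Ev 1: PC=4 idx=1 pred=N actual=N -> ctr[1]=0
Ev 2: PC=0 idx=0 pred=N actual=N -> ctr[0]=0
Ev 3: PC=0 idx=0 pred=N actual=T -> ctr[0]=1
Ev 4: PC=4 idx=1 pred=N actual=T -> ctr[1]=1
Ev 5: PC=4 idx=1 pred=N actual=T -> ctr[1]=2
Ev 6: PC=4 idx=1 pred=T actual=N -> ctr[1]=1
Ev 7: PC=0 idx=0 pred=N actual=T -> ctr[0]=2
Ev 8: PC=0 idx=0 pred=T actual=T -> ctr[0]=3
Ev 9: PC=0 idx=0 pred=T actual=T -> ctr[0]=3
Ev 10: PC=0 idx=0 pred=T actual=T -> ctr[0]=3
Ev 11: PC=0 idx=0 pred=T actual=N -> ctr[0]=2
Ev 12: PC=0 idx=0 pred=T actual=N -> ctr[0]=1
Ev 13: PC=0 idx=0 pred=N actual=N -> ctr[0]=0
Ev 14: PC=0 idx=0 pred=N actual=T -> ctr[0]=1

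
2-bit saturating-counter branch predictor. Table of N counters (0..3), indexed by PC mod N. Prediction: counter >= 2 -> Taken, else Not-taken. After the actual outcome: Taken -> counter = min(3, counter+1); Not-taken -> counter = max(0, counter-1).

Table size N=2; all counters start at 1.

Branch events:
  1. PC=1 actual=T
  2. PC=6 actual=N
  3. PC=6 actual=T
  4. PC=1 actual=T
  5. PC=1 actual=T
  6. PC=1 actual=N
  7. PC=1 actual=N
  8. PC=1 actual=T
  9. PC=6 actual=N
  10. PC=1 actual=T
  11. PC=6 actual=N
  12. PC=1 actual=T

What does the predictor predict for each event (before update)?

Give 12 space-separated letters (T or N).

Answer: N N N T T T T N N T N T

Derivation:
Ev 1: PC=1 idx=1 pred=N actual=T -> ctr[1]=2
Ev 2: PC=6 idx=0 pred=N actual=N -> ctr[0]=0
Ev 3: PC=6 idx=0 pred=N actual=T -> ctr[0]=1
Ev 4: PC=1 idx=1 pred=T actual=T -> ctr[1]=3
Ev 5: PC=1 idx=1 pred=T actual=T -> ctr[1]=3
Ev 6: PC=1 idx=1 pred=T actual=N -> ctr[1]=2
Ev 7: PC=1 idx=1 pred=T actual=N -> ctr[1]=1
Ev 8: PC=1 idx=1 pred=N actual=T -> ctr[1]=2
Ev 9: PC=6 idx=0 pred=N actual=N -> ctr[0]=0
Ev 10: PC=1 idx=1 pred=T actual=T -> ctr[1]=3
Ev 11: PC=6 idx=0 pred=N actual=N -> ctr[0]=0
Ev 12: PC=1 idx=1 pred=T actual=T -> ctr[1]=3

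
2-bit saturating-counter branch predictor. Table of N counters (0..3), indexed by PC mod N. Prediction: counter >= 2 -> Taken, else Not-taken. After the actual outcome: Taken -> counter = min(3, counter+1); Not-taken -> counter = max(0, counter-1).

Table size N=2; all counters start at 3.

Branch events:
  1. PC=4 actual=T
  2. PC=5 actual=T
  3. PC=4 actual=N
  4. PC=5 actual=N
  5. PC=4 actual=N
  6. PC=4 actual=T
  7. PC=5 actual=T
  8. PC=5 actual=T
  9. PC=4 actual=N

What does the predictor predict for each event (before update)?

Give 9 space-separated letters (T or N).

Ev 1: PC=4 idx=0 pred=T actual=T -> ctr[0]=3
Ev 2: PC=5 idx=1 pred=T actual=T -> ctr[1]=3
Ev 3: PC=4 idx=0 pred=T actual=N -> ctr[0]=2
Ev 4: PC=5 idx=1 pred=T actual=N -> ctr[1]=2
Ev 5: PC=4 idx=0 pred=T actual=N -> ctr[0]=1
Ev 6: PC=4 idx=0 pred=N actual=T -> ctr[0]=2
Ev 7: PC=5 idx=1 pred=T actual=T -> ctr[1]=3
Ev 8: PC=5 idx=1 pred=T actual=T -> ctr[1]=3
Ev 9: PC=4 idx=0 pred=T actual=N -> ctr[0]=1

Answer: T T T T T N T T T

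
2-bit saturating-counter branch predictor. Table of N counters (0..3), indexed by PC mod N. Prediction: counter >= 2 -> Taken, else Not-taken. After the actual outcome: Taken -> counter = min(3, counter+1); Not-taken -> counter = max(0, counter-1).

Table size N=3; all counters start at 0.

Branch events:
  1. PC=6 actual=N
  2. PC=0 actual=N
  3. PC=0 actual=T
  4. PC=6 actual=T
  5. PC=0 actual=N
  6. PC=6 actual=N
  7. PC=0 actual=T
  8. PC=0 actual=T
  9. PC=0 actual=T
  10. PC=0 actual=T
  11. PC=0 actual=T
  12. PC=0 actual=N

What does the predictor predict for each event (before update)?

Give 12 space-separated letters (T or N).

Ev 1: PC=6 idx=0 pred=N actual=N -> ctr[0]=0
Ev 2: PC=0 idx=0 pred=N actual=N -> ctr[0]=0
Ev 3: PC=0 idx=0 pred=N actual=T -> ctr[0]=1
Ev 4: PC=6 idx=0 pred=N actual=T -> ctr[0]=2
Ev 5: PC=0 idx=0 pred=T actual=N -> ctr[0]=1
Ev 6: PC=6 idx=0 pred=N actual=N -> ctr[0]=0
Ev 7: PC=0 idx=0 pred=N actual=T -> ctr[0]=1
Ev 8: PC=0 idx=0 pred=N actual=T -> ctr[0]=2
Ev 9: PC=0 idx=0 pred=T actual=T -> ctr[0]=3
Ev 10: PC=0 idx=0 pred=T actual=T -> ctr[0]=3
Ev 11: PC=0 idx=0 pred=T actual=T -> ctr[0]=3
Ev 12: PC=0 idx=0 pred=T actual=N -> ctr[0]=2

Answer: N N N N T N N N T T T T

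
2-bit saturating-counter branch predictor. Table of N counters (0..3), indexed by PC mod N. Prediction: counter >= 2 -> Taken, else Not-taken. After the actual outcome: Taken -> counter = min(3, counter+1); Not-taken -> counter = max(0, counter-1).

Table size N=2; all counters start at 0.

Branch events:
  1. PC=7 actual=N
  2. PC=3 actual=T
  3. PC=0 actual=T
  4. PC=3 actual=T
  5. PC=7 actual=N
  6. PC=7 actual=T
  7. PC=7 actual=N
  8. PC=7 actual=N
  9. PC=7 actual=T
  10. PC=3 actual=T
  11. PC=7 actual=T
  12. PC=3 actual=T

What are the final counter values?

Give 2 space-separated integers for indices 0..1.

Ev 1: PC=7 idx=1 pred=N actual=N -> ctr[1]=0
Ev 2: PC=3 idx=1 pred=N actual=T -> ctr[1]=1
Ev 3: PC=0 idx=0 pred=N actual=T -> ctr[0]=1
Ev 4: PC=3 idx=1 pred=N actual=T -> ctr[1]=2
Ev 5: PC=7 idx=1 pred=T actual=N -> ctr[1]=1
Ev 6: PC=7 idx=1 pred=N actual=T -> ctr[1]=2
Ev 7: PC=7 idx=1 pred=T actual=N -> ctr[1]=1
Ev 8: PC=7 idx=1 pred=N actual=N -> ctr[1]=0
Ev 9: PC=7 idx=1 pred=N actual=T -> ctr[1]=1
Ev 10: PC=3 idx=1 pred=N actual=T -> ctr[1]=2
Ev 11: PC=7 idx=1 pred=T actual=T -> ctr[1]=3
Ev 12: PC=3 idx=1 pred=T actual=T -> ctr[1]=3

Answer: 1 3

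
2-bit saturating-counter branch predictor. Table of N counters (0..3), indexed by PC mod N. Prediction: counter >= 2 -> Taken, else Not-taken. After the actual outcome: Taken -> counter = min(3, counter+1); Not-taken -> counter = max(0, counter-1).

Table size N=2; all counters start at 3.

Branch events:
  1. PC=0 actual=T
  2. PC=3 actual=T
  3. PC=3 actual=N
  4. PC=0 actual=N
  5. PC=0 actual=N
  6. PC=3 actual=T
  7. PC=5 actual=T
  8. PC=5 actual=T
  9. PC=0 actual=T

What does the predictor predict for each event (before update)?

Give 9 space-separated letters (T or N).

Ev 1: PC=0 idx=0 pred=T actual=T -> ctr[0]=3
Ev 2: PC=3 idx=1 pred=T actual=T -> ctr[1]=3
Ev 3: PC=3 idx=1 pred=T actual=N -> ctr[1]=2
Ev 4: PC=0 idx=0 pred=T actual=N -> ctr[0]=2
Ev 5: PC=0 idx=0 pred=T actual=N -> ctr[0]=1
Ev 6: PC=3 idx=1 pred=T actual=T -> ctr[1]=3
Ev 7: PC=5 idx=1 pred=T actual=T -> ctr[1]=3
Ev 8: PC=5 idx=1 pred=T actual=T -> ctr[1]=3
Ev 9: PC=0 idx=0 pred=N actual=T -> ctr[0]=2

Answer: T T T T T T T T N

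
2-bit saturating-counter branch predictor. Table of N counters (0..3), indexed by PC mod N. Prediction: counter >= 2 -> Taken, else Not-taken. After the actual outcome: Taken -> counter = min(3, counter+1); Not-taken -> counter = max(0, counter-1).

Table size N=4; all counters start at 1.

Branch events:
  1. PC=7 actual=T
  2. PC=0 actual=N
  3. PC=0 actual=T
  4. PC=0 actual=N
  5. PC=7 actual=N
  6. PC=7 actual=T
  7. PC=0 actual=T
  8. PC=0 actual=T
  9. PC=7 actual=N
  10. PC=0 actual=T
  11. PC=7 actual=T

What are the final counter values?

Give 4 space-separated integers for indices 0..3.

Answer: 3 1 1 2

Derivation:
Ev 1: PC=7 idx=3 pred=N actual=T -> ctr[3]=2
Ev 2: PC=0 idx=0 pred=N actual=N -> ctr[0]=0
Ev 3: PC=0 idx=0 pred=N actual=T -> ctr[0]=1
Ev 4: PC=0 idx=0 pred=N actual=N -> ctr[0]=0
Ev 5: PC=7 idx=3 pred=T actual=N -> ctr[3]=1
Ev 6: PC=7 idx=3 pred=N actual=T -> ctr[3]=2
Ev 7: PC=0 idx=0 pred=N actual=T -> ctr[0]=1
Ev 8: PC=0 idx=0 pred=N actual=T -> ctr[0]=2
Ev 9: PC=7 idx=3 pred=T actual=N -> ctr[3]=1
Ev 10: PC=0 idx=0 pred=T actual=T -> ctr[0]=3
Ev 11: PC=7 idx=3 pred=N actual=T -> ctr[3]=2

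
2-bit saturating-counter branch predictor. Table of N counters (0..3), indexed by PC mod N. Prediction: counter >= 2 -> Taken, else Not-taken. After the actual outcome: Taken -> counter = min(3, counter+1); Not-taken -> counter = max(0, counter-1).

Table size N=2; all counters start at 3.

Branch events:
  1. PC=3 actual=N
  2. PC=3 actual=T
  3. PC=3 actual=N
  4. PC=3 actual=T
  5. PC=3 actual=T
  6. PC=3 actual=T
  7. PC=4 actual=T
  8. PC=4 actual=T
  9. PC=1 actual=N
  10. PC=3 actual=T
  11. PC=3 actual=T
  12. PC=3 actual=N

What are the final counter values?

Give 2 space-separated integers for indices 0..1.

Answer: 3 2

Derivation:
Ev 1: PC=3 idx=1 pred=T actual=N -> ctr[1]=2
Ev 2: PC=3 idx=1 pred=T actual=T -> ctr[1]=3
Ev 3: PC=3 idx=1 pred=T actual=N -> ctr[1]=2
Ev 4: PC=3 idx=1 pred=T actual=T -> ctr[1]=3
Ev 5: PC=3 idx=1 pred=T actual=T -> ctr[1]=3
Ev 6: PC=3 idx=1 pred=T actual=T -> ctr[1]=3
Ev 7: PC=4 idx=0 pred=T actual=T -> ctr[0]=3
Ev 8: PC=4 idx=0 pred=T actual=T -> ctr[0]=3
Ev 9: PC=1 idx=1 pred=T actual=N -> ctr[1]=2
Ev 10: PC=3 idx=1 pred=T actual=T -> ctr[1]=3
Ev 11: PC=3 idx=1 pred=T actual=T -> ctr[1]=3
Ev 12: PC=3 idx=1 pred=T actual=N -> ctr[1]=2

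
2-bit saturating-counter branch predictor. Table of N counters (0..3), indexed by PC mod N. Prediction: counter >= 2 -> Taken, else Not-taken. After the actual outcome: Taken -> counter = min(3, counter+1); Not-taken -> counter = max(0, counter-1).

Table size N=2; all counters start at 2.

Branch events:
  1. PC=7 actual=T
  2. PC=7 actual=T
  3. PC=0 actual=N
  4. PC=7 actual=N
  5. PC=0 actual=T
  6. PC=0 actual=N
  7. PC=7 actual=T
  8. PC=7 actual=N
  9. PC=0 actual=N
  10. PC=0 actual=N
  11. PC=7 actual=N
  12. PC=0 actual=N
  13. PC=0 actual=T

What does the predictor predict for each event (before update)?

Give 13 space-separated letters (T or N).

Answer: T T T T N T T T N N T N N

Derivation:
Ev 1: PC=7 idx=1 pred=T actual=T -> ctr[1]=3
Ev 2: PC=7 idx=1 pred=T actual=T -> ctr[1]=3
Ev 3: PC=0 idx=0 pred=T actual=N -> ctr[0]=1
Ev 4: PC=7 idx=1 pred=T actual=N -> ctr[1]=2
Ev 5: PC=0 idx=0 pred=N actual=T -> ctr[0]=2
Ev 6: PC=0 idx=0 pred=T actual=N -> ctr[0]=1
Ev 7: PC=7 idx=1 pred=T actual=T -> ctr[1]=3
Ev 8: PC=7 idx=1 pred=T actual=N -> ctr[1]=2
Ev 9: PC=0 idx=0 pred=N actual=N -> ctr[0]=0
Ev 10: PC=0 idx=0 pred=N actual=N -> ctr[0]=0
Ev 11: PC=7 idx=1 pred=T actual=N -> ctr[1]=1
Ev 12: PC=0 idx=0 pred=N actual=N -> ctr[0]=0
Ev 13: PC=0 idx=0 pred=N actual=T -> ctr[0]=1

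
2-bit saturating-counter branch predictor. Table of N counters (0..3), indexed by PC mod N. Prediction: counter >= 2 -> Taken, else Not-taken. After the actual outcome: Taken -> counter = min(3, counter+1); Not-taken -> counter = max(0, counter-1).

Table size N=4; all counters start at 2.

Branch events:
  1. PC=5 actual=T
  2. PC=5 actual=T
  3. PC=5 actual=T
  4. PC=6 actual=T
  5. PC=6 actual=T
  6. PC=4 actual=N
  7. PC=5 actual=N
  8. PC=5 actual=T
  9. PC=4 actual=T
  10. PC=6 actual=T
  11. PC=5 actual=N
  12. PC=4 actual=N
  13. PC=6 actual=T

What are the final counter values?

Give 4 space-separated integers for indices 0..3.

Answer: 1 2 3 2

Derivation:
Ev 1: PC=5 idx=1 pred=T actual=T -> ctr[1]=3
Ev 2: PC=5 idx=1 pred=T actual=T -> ctr[1]=3
Ev 3: PC=5 idx=1 pred=T actual=T -> ctr[1]=3
Ev 4: PC=6 idx=2 pred=T actual=T -> ctr[2]=3
Ev 5: PC=6 idx=2 pred=T actual=T -> ctr[2]=3
Ev 6: PC=4 idx=0 pred=T actual=N -> ctr[0]=1
Ev 7: PC=5 idx=1 pred=T actual=N -> ctr[1]=2
Ev 8: PC=5 idx=1 pred=T actual=T -> ctr[1]=3
Ev 9: PC=4 idx=0 pred=N actual=T -> ctr[0]=2
Ev 10: PC=6 idx=2 pred=T actual=T -> ctr[2]=3
Ev 11: PC=5 idx=1 pred=T actual=N -> ctr[1]=2
Ev 12: PC=4 idx=0 pred=T actual=N -> ctr[0]=1
Ev 13: PC=6 idx=2 pred=T actual=T -> ctr[2]=3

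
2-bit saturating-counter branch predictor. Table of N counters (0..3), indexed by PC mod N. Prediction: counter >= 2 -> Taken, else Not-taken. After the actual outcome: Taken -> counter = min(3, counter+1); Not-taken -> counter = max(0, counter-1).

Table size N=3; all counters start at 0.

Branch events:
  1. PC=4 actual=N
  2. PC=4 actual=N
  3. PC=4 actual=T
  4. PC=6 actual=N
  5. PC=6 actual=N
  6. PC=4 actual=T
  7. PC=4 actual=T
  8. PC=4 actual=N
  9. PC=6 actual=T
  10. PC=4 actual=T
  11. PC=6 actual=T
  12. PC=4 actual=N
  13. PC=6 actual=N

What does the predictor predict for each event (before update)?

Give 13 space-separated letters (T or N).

Ev 1: PC=4 idx=1 pred=N actual=N -> ctr[1]=0
Ev 2: PC=4 idx=1 pred=N actual=N -> ctr[1]=0
Ev 3: PC=4 idx=1 pred=N actual=T -> ctr[1]=1
Ev 4: PC=6 idx=0 pred=N actual=N -> ctr[0]=0
Ev 5: PC=6 idx=0 pred=N actual=N -> ctr[0]=0
Ev 6: PC=4 idx=1 pred=N actual=T -> ctr[1]=2
Ev 7: PC=4 idx=1 pred=T actual=T -> ctr[1]=3
Ev 8: PC=4 idx=1 pred=T actual=N -> ctr[1]=2
Ev 9: PC=6 idx=0 pred=N actual=T -> ctr[0]=1
Ev 10: PC=4 idx=1 pred=T actual=T -> ctr[1]=3
Ev 11: PC=6 idx=0 pred=N actual=T -> ctr[0]=2
Ev 12: PC=4 idx=1 pred=T actual=N -> ctr[1]=2
Ev 13: PC=6 idx=0 pred=T actual=N -> ctr[0]=1

Answer: N N N N N N T T N T N T T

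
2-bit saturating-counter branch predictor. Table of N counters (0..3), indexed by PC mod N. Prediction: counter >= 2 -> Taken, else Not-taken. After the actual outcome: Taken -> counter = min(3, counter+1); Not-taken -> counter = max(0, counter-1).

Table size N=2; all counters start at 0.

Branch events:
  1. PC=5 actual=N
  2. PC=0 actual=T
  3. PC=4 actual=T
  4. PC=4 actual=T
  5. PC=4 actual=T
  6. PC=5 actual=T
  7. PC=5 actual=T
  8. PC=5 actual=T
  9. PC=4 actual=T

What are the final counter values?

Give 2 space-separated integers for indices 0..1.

Answer: 3 3

Derivation:
Ev 1: PC=5 idx=1 pred=N actual=N -> ctr[1]=0
Ev 2: PC=0 idx=0 pred=N actual=T -> ctr[0]=1
Ev 3: PC=4 idx=0 pred=N actual=T -> ctr[0]=2
Ev 4: PC=4 idx=0 pred=T actual=T -> ctr[0]=3
Ev 5: PC=4 idx=0 pred=T actual=T -> ctr[0]=3
Ev 6: PC=5 idx=1 pred=N actual=T -> ctr[1]=1
Ev 7: PC=5 idx=1 pred=N actual=T -> ctr[1]=2
Ev 8: PC=5 idx=1 pred=T actual=T -> ctr[1]=3
Ev 9: PC=4 idx=0 pred=T actual=T -> ctr[0]=3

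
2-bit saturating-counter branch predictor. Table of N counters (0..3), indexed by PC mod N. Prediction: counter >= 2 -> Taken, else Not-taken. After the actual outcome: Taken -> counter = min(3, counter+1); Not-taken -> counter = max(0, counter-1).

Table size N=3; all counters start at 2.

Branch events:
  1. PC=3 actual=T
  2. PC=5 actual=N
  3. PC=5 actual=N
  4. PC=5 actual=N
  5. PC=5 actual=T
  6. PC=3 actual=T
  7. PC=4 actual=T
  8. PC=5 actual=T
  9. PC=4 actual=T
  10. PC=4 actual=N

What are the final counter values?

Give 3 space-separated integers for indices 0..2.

Answer: 3 2 2

Derivation:
Ev 1: PC=3 idx=0 pred=T actual=T -> ctr[0]=3
Ev 2: PC=5 idx=2 pred=T actual=N -> ctr[2]=1
Ev 3: PC=5 idx=2 pred=N actual=N -> ctr[2]=0
Ev 4: PC=5 idx=2 pred=N actual=N -> ctr[2]=0
Ev 5: PC=5 idx=2 pred=N actual=T -> ctr[2]=1
Ev 6: PC=3 idx=0 pred=T actual=T -> ctr[0]=3
Ev 7: PC=4 idx=1 pred=T actual=T -> ctr[1]=3
Ev 8: PC=5 idx=2 pred=N actual=T -> ctr[2]=2
Ev 9: PC=4 idx=1 pred=T actual=T -> ctr[1]=3
Ev 10: PC=4 idx=1 pred=T actual=N -> ctr[1]=2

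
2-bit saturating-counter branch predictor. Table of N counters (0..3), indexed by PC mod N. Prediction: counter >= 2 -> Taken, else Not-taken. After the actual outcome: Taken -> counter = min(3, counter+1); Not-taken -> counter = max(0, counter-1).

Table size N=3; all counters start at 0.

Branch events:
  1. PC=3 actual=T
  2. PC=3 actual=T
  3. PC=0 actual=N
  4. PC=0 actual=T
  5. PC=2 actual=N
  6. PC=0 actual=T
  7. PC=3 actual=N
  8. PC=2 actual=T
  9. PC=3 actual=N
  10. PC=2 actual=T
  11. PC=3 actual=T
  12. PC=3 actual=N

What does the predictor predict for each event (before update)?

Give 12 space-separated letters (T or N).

Answer: N N T N N T T N T N N T

Derivation:
Ev 1: PC=3 idx=0 pred=N actual=T -> ctr[0]=1
Ev 2: PC=3 idx=0 pred=N actual=T -> ctr[0]=2
Ev 3: PC=0 idx=0 pred=T actual=N -> ctr[0]=1
Ev 4: PC=0 idx=0 pred=N actual=T -> ctr[0]=2
Ev 5: PC=2 idx=2 pred=N actual=N -> ctr[2]=0
Ev 6: PC=0 idx=0 pred=T actual=T -> ctr[0]=3
Ev 7: PC=3 idx=0 pred=T actual=N -> ctr[0]=2
Ev 8: PC=2 idx=2 pred=N actual=T -> ctr[2]=1
Ev 9: PC=3 idx=0 pred=T actual=N -> ctr[0]=1
Ev 10: PC=2 idx=2 pred=N actual=T -> ctr[2]=2
Ev 11: PC=3 idx=0 pred=N actual=T -> ctr[0]=2
Ev 12: PC=3 idx=0 pred=T actual=N -> ctr[0]=1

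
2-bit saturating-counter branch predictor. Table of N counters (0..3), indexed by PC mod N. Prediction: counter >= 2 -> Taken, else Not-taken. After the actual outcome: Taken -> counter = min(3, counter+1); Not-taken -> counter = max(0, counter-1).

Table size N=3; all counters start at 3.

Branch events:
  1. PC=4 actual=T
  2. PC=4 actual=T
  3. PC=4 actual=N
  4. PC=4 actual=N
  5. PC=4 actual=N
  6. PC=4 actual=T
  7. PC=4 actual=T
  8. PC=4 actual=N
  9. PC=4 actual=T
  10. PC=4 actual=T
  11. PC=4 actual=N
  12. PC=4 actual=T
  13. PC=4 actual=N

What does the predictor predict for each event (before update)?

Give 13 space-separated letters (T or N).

Answer: T T T T N N N T N T T T T

Derivation:
Ev 1: PC=4 idx=1 pred=T actual=T -> ctr[1]=3
Ev 2: PC=4 idx=1 pred=T actual=T -> ctr[1]=3
Ev 3: PC=4 idx=1 pred=T actual=N -> ctr[1]=2
Ev 4: PC=4 idx=1 pred=T actual=N -> ctr[1]=1
Ev 5: PC=4 idx=1 pred=N actual=N -> ctr[1]=0
Ev 6: PC=4 idx=1 pred=N actual=T -> ctr[1]=1
Ev 7: PC=4 idx=1 pred=N actual=T -> ctr[1]=2
Ev 8: PC=4 idx=1 pred=T actual=N -> ctr[1]=1
Ev 9: PC=4 idx=1 pred=N actual=T -> ctr[1]=2
Ev 10: PC=4 idx=1 pred=T actual=T -> ctr[1]=3
Ev 11: PC=4 idx=1 pred=T actual=N -> ctr[1]=2
Ev 12: PC=4 idx=1 pred=T actual=T -> ctr[1]=3
Ev 13: PC=4 idx=1 pred=T actual=N -> ctr[1]=2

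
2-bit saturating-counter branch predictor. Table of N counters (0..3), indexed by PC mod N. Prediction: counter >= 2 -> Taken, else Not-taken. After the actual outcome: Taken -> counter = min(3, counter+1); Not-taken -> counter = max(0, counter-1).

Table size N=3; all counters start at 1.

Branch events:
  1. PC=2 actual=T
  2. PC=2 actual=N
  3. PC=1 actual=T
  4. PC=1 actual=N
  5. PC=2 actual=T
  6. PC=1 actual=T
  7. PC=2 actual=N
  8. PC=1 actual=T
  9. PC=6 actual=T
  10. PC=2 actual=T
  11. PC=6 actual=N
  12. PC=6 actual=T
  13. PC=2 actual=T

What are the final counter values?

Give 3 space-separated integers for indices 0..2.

Ev 1: PC=2 idx=2 pred=N actual=T -> ctr[2]=2
Ev 2: PC=2 idx=2 pred=T actual=N -> ctr[2]=1
Ev 3: PC=1 idx=1 pred=N actual=T -> ctr[1]=2
Ev 4: PC=1 idx=1 pred=T actual=N -> ctr[1]=1
Ev 5: PC=2 idx=2 pred=N actual=T -> ctr[2]=2
Ev 6: PC=1 idx=1 pred=N actual=T -> ctr[1]=2
Ev 7: PC=2 idx=2 pred=T actual=N -> ctr[2]=1
Ev 8: PC=1 idx=1 pred=T actual=T -> ctr[1]=3
Ev 9: PC=6 idx=0 pred=N actual=T -> ctr[0]=2
Ev 10: PC=2 idx=2 pred=N actual=T -> ctr[2]=2
Ev 11: PC=6 idx=0 pred=T actual=N -> ctr[0]=1
Ev 12: PC=6 idx=0 pred=N actual=T -> ctr[0]=2
Ev 13: PC=2 idx=2 pred=T actual=T -> ctr[2]=3

Answer: 2 3 3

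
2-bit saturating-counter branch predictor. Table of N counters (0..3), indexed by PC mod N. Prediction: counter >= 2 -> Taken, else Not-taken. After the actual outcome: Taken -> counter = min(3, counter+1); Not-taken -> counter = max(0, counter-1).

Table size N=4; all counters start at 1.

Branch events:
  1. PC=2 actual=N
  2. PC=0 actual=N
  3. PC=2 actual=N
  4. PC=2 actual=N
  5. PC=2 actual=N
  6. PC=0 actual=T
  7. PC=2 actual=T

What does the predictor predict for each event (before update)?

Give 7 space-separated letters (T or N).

Answer: N N N N N N N

Derivation:
Ev 1: PC=2 idx=2 pred=N actual=N -> ctr[2]=0
Ev 2: PC=0 idx=0 pred=N actual=N -> ctr[0]=0
Ev 3: PC=2 idx=2 pred=N actual=N -> ctr[2]=0
Ev 4: PC=2 idx=2 pred=N actual=N -> ctr[2]=0
Ev 5: PC=2 idx=2 pred=N actual=N -> ctr[2]=0
Ev 6: PC=0 idx=0 pred=N actual=T -> ctr[0]=1
Ev 7: PC=2 idx=2 pred=N actual=T -> ctr[2]=1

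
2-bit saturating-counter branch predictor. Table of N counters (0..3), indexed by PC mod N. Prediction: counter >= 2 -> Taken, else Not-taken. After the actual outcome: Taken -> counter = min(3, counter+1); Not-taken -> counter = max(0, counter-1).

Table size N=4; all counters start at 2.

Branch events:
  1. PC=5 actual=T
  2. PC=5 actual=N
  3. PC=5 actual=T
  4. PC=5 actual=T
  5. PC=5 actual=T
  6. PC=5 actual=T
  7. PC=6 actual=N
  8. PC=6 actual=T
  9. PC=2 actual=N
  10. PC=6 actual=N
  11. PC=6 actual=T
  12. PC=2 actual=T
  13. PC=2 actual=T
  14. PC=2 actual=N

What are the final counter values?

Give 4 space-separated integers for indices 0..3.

Ev 1: PC=5 idx=1 pred=T actual=T -> ctr[1]=3
Ev 2: PC=5 idx=1 pred=T actual=N -> ctr[1]=2
Ev 3: PC=5 idx=1 pred=T actual=T -> ctr[1]=3
Ev 4: PC=5 idx=1 pred=T actual=T -> ctr[1]=3
Ev 5: PC=5 idx=1 pred=T actual=T -> ctr[1]=3
Ev 6: PC=5 idx=1 pred=T actual=T -> ctr[1]=3
Ev 7: PC=6 idx=2 pred=T actual=N -> ctr[2]=1
Ev 8: PC=6 idx=2 pred=N actual=T -> ctr[2]=2
Ev 9: PC=2 idx=2 pred=T actual=N -> ctr[2]=1
Ev 10: PC=6 idx=2 pred=N actual=N -> ctr[2]=0
Ev 11: PC=6 idx=2 pred=N actual=T -> ctr[2]=1
Ev 12: PC=2 idx=2 pred=N actual=T -> ctr[2]=2
Ev 13: PC=2 idx=2 pred=T actual=T -> ctr[2]=3
Ev 14: PC=2 idx=2 pred=T actual=N -> ctr[2]=2

Answer: 2 3 2 2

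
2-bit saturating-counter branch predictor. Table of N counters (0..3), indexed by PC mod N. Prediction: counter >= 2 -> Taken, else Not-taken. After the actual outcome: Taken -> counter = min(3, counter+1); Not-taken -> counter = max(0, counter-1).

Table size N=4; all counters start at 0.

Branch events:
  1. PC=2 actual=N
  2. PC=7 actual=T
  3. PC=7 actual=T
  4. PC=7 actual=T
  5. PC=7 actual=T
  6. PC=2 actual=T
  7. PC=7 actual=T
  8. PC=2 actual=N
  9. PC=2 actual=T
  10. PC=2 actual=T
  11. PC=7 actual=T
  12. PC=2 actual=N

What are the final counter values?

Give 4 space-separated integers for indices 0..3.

Ev 1: PC=2 idx=2 pred=N actual=N -> ctr[2]=0
Ev 2: PC=7 idx=3 pred=N actual=T -> ctr[3]=1
Ev 3: PC=7 idx=3 pred=N actual=T -> ctr[3]=2
Ev 4: PC=7 idx=3 pred=T actual=T -> ctr[3]=3
Ev 5: PC=7 idx=3 pred=T actual=T -> ctr[3]=3
Ev 6: PC=2 idx=2 pred=N actual=T -> ctr[2]=1
Ev 7: PC=7 idx=3 pred=T actual=T -> ctr[3]=3
Ev 8: PC=2 idx=2 pred=N actual=N -> ctr[2]=0
Ev 9: PC=2 idx=2 pred=N actual=T -> ctr[2]=1
Ev 10: PC=2 idx=2 pred=N actual=T -> ctr[2]=2
Ev 11: PC=7 idx=3 pred=T actual=T -> ctr[3]=3
Ev 12: PC=2 idx=2 pred=T actual=N -> ctr[2]=1

Answer: 0 0 1 3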